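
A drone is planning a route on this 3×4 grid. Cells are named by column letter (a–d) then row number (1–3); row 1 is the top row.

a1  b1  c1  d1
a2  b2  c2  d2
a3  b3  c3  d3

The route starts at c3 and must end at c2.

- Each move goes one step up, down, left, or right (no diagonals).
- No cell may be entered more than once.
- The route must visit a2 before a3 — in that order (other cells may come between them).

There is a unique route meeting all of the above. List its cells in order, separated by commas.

The waypoints must appear in the order a2, a3, with no cell reused.
Route from c3: right 1 to d3, up 2 to d1, left 3 to a1, down 2 to a3, right 1 to b3, up 1 to b2, right 1 to c2 — 11 moves in all.
Check: order respected (a2 at step 7, a3 at step 8).

c3, d3, d2, d1, c1, b1, a1, a2, a3, b3, b2, c2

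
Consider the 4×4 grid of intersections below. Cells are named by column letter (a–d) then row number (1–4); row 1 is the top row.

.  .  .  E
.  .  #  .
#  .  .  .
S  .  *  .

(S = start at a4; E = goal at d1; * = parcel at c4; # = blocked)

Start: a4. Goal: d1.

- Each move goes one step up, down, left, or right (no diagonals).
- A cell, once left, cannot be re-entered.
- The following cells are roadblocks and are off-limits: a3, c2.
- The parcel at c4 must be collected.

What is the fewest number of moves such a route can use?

6

Any route passes through c4 somewhere between a4 and d1. Summing Manhattan distances along the two legs (a4 → c4 → d1) gives a lower bound of 2 + 4 = 6 moves.
A route of 6 moves achieves this: a4 → b4 → c4 → c3 → d3 → d2 → d1.
Since 6 matches the lower bound, it is optimal.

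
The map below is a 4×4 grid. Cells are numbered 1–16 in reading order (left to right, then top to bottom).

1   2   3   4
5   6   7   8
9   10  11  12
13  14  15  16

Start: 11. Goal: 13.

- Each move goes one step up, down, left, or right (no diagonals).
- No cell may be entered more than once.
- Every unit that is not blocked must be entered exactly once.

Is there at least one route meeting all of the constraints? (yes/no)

yes

One route that works: 11 → 7 → 3 → 4 → 8 → 12 → 16 → 15 → 14 → 10 → 6 → 2 → 1 → 5 → 9 → 13.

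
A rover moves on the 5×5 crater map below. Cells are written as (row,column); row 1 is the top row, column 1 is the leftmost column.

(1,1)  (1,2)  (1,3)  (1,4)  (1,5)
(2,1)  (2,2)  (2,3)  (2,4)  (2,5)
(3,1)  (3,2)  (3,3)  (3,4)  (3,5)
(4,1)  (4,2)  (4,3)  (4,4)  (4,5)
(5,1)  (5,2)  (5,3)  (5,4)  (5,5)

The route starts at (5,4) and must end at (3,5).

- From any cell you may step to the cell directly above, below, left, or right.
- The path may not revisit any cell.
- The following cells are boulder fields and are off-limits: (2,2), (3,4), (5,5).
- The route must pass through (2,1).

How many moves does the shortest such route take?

13

Any route passes through (2,1) somewhere between (5,4) and (3,5). Summing Manhattan distances along the two legs ((5,4) → (2,1) → (3,5)) gives a lower bound of 6 + 5 = 11 moves.
That bound ignores the blocked cells. Measuring each leg by the fewest moves that actually steer around them ((5,4)→(2,1): 6; (2,1)→(3,5): 7) raises the lower bound to 13.
A route of 13 moves exists: (5,4) → (4,4) → (4,3) → (3,3) → (3,2) → (3,1) → (2,1) → (1,1) → (1,2) → (1,3) → (2,3) → (2,4) → (2,5) → (3,5).
Since 13 matches that lower bound, it is optimal.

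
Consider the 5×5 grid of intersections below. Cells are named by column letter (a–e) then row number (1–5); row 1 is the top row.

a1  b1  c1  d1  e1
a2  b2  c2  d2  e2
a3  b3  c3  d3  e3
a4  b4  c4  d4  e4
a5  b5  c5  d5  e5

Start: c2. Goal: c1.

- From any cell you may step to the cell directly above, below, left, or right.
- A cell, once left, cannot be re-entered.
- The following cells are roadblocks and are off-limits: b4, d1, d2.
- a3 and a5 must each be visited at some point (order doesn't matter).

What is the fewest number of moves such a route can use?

11

Any route passes through a3 and a5 in some order between c2 and c1. Summing Manhattan distances along each leg and taking the cheapest ordering (c2 → a5 → a3 → c1) gives a lower bound of 5 + 2 + 4 = 11 moves.
A route of 11 moves achieves this: c2 → c3 → c4 → c5 → b5 → a5 → a4 → a3 → a2 → a1 → b1 → c1.
Since 11 matches the lower bound, it is optimal.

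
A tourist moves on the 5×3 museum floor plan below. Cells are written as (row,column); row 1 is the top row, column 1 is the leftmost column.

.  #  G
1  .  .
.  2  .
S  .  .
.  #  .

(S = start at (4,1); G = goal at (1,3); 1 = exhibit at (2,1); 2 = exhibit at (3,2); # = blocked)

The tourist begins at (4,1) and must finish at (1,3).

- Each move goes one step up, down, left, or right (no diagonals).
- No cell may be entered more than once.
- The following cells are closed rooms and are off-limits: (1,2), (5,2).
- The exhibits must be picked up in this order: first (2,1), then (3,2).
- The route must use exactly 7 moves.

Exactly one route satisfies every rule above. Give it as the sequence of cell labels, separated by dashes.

(4,1) - (3,1) - (2,1) - (2,2) - (3,2) - (3,3) - (2,3) - (1,3)

The waypoints must appear in the order (2,1), (3,2), with no cell reused.
Route from (4,1): 2× up (reaching (2,1)), right to (2,2), down to (3,2), right to (3,3), 2× up (reaching (1,3)) — 7 moves in all.
Check: order respected (1 at step 2, 2 at step 4); 7 moves as required.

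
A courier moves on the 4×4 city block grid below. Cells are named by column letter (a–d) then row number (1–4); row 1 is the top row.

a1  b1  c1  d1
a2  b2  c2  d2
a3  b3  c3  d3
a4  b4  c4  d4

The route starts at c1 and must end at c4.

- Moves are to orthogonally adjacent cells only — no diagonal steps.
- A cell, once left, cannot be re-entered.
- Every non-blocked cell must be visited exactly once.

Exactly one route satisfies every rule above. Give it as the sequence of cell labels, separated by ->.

Need to visit all 16 open cells exactly once, starting at c1 and ending at c4.
Cell a4 has only two open neighbours (a3 and b4), so the path must pass straight through it: one of those is the cell it's entered from and the other is where it exits.
Route from c1: right to d1, down to d2, 2× left (reaching b2), up to b1, left to a1, 3× down (reaching a4), right to b4, up to b3, 2× right (reaching d3), down to d4, left to c4 — 15 moves in all.
Check: all 16 open cells covered.

c1 -> d1 -> d2 -> c2 -> b2 -> b1 -> a1 -> a2 -> a3 -> a4 -> b4 -> b3 -> c3 -> d3 -> d4 -> c4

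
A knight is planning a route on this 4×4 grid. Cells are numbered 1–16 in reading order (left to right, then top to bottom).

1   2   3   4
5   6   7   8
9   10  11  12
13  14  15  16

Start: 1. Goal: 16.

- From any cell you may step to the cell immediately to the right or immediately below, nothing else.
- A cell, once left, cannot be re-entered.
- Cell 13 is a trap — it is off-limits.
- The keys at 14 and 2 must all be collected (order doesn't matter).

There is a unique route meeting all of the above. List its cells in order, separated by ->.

Moves only go right or down, so the column and row indices never decrease.
Route from 1: right to 2, 3× down (reaching 14), 2× right (reaching 16) — 6 moves in all.
Check: all required cells visited.

1 -> 2 -> 6 -> 10 -> 14 -> 15 -> 16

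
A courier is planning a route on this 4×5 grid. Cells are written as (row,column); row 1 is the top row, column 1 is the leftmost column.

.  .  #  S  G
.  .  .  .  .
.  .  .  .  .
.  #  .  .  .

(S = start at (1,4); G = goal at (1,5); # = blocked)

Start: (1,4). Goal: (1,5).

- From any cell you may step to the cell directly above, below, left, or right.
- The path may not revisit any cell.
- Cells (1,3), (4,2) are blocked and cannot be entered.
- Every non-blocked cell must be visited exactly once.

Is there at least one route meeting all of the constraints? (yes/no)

no

Cell (4,1) has only one open neighbour but is neither the start nor the goal, so a Hamiltonian route would have to both enter and leave it through the same neighbour — impossible without revisiting.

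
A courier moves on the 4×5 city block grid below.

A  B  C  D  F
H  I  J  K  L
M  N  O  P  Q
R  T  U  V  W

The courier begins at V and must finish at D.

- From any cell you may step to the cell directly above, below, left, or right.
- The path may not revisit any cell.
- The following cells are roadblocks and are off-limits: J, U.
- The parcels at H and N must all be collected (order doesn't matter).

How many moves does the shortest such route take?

Any route passes through H and N in some order between V and D. Summing Manhattan distances along each leg and taking the cheapest ordering (V → N → H → D) gives a lower bound of 3 + 2 + 4 = 9 moves.
A route of 9 moves achieves this: V → P → O → N → I → H → A → B → C → D.
Since 9 matches the lower bound, it is optimal.

9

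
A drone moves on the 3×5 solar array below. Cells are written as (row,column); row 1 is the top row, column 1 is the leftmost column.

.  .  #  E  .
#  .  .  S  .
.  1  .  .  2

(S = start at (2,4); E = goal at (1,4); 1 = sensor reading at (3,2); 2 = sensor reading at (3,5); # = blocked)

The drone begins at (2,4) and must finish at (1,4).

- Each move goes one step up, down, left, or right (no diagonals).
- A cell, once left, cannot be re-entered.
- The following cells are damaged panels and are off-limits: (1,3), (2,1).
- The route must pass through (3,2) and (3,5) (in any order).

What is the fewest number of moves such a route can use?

9

Any route passes through (3,2) and (3,5) in some order between (2,4) and (1,4). Summing Manhattan distances along each leg and taking the cheapest ordering ((2,4) → (3,2) → (3,5) → (1,4)) gives a lower bound of 3 + 3 + 3 = 9 moves.
A route of 9 moves achieves this: (2,4) → (2,3) → (2,2) → (3,2) → (3,3) → (3,4) → (3,5) → (2,5) → (1,5) → (1,4).
Since 9 matches the lower bound, it is optimal.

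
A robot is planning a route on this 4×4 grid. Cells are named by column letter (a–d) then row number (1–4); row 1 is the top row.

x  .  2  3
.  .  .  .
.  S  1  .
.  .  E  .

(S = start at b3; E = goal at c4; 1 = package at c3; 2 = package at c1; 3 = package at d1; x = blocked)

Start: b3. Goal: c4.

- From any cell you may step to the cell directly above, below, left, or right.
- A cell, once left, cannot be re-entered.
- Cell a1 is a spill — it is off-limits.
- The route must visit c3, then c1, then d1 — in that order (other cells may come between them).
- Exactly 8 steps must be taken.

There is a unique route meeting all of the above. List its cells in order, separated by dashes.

b3 - c3 - c2 - c1 - d1 - d2 - d3 - d4 - c4

The waypoints must appear in the order c3, c1, d1, with no cell reused.
Route from b3: right to c3, 2× up (reaching c1), right to d1, 3× down (reaching d4), left to c4 — 8 moves in all.
Check: order respected (1 at step 1, 2 at step 3, 3 at step 4); 8 moves as required.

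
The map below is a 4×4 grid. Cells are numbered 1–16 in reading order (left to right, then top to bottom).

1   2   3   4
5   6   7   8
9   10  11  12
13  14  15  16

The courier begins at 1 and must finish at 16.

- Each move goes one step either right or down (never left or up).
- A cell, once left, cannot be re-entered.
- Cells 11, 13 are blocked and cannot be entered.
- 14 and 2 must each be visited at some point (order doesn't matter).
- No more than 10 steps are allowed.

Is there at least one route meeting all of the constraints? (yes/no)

yes

One route that works: 1 → 2 → 6 → 10 → 14 → 15 → 16.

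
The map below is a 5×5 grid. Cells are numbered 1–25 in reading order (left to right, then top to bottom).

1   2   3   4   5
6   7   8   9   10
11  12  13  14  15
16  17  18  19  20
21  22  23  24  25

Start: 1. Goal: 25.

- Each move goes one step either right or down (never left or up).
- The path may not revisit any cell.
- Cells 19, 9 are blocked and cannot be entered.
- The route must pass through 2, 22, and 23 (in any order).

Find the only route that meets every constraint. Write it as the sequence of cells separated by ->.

Moves only go right or down, so the column and row indices never decrease.
Route from 1: right to 2, 4× down (reaching 22), 3× right (reaching 25) — 8 moves in all.
Check: all required cells visited.

1 -> 2 -> 7 -> 12 -> 17 -> 22 -> 23 -> 24 -> 25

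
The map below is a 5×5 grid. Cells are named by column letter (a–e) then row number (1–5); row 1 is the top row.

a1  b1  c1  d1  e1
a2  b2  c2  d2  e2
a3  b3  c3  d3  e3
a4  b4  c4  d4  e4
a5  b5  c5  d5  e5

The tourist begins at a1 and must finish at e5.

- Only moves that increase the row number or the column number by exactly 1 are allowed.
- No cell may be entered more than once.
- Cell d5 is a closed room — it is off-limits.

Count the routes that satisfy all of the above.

35

A right/down-only route from a1 to e5 makes exactly 4 down-moves and 4 right-moves in some order.
With no other constraints that would be C(8,4) = 70 routes.
Subtract routes through each blocked cell (inclusion–exclusion for overlaps): − through d5: 35 → 35.
That gives 35 routes.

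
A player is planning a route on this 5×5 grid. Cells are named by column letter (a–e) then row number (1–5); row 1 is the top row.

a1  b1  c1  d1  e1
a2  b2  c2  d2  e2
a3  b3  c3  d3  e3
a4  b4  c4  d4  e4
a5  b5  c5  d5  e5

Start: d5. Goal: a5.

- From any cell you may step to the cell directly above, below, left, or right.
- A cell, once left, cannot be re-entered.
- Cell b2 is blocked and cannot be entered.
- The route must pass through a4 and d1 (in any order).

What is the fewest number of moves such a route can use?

Any route passes through a4 and d1 in some order between d5 and a5. Summing Manhattan distances along each leg and taking the cheapest ordering (d5 → d1 → a4 → a5) gives a lower bound of 4 + 6 + 1 = 11 moves.
A route of 11 moves achieves this: d5 → d4 → d3 → d2 → d1 → c1 → c2 → c3 → c4 → b4 → a4 → a5.
Since 11 matches the lower bound, it is optimal.

11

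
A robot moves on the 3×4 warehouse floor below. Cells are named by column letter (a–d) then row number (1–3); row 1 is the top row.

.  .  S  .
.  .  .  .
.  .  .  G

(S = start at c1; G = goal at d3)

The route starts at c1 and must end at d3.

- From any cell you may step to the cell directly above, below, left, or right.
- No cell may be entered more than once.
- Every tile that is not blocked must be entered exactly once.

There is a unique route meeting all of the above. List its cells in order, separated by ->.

Need to visit all 12 open cells exactly once, starting at c1 and ending at d3.
Cell a1 has only two open neighbours (a2 and b1), so the path must pass straight through it: one of those is the cell it's entered from and the other is where it exits.
Route from c1: right 1 to d1, down 1 to d2, left 2 to b2, up 1 to b1, left 1 to a1, down 2 to a3, right 3 to d3 — 11 moves in all.
Check: all 12 open cells covered.

c1 -> d1 -> d2 -> c2 -> b2 -> b1 -> a1 -> a2 -> a3 -> b3 -> c3 -> d3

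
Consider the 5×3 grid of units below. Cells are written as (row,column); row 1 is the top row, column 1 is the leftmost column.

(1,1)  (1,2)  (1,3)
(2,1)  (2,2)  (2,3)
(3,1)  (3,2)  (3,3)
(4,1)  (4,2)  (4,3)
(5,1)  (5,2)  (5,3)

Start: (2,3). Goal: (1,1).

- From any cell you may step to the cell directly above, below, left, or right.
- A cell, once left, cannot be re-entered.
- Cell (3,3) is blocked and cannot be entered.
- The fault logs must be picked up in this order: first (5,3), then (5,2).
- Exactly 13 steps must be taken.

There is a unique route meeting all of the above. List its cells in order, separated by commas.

(2,3), (1,3), (1,2), (2,2), (3,2), (4,2), (4,3), (5,3), (5,2), (5,1), (4,1), (3,1), (2,1), (1,1)

The waypoints must appear in the order (5,3), (5,2), with no cell reused.
Route from (2,3): up 1 to (1,3), left 1 to (1,2), down 3 to (4,2), right 1 to (4,3), down 1 to (5,3), left 2 to (5,1), up 4 to (1,1) — 13 moves in all.
Check: order respected ((5,3) at step 7, (5,2) at step 8); 13 moves as required.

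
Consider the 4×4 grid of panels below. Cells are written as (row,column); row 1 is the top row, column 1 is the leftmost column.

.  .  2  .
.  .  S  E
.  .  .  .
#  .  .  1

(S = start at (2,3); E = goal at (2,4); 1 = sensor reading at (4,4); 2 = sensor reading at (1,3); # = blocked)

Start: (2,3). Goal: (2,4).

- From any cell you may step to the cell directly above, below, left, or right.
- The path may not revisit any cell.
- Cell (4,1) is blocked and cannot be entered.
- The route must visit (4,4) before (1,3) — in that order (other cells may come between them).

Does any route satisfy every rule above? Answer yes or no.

One route that works: (2,3) → (3,3) → (3,4) → (4,4) → (4,3) → (4,2) → (3,2) → (2,2) → (1,2) → (1,3) → (1,4) → (2,4).

yes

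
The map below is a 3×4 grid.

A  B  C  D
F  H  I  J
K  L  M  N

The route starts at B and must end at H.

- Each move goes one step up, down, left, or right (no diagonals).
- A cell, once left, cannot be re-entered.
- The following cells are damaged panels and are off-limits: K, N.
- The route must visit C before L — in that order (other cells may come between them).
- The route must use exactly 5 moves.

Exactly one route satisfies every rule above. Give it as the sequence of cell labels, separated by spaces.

The waypoints must appear in the order C, L, with no cell reused.
Route from B: right to C, 2× down (reaching M), left to L, up to H — 5 moves in all.
Check: order respected (C at step 1, L at step 4); 5 moves as required.

B C I M L H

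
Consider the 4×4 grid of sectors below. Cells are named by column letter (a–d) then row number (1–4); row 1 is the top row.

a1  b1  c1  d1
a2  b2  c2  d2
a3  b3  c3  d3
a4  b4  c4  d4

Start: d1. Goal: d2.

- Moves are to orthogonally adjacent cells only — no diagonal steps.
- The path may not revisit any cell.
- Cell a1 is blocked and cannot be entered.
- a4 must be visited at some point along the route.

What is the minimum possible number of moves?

11

Any route passes through a4 somewhere between d1 and d2. Summing Manhattan distances along the two legs (d1 → a4 → d2) gives a lower bound of 6 + 5 = 11 moves.
A route of 11 moves achieves this: d1 → c1 → c2 → c3 → b3 → a3 → a4 → b4 → c4 → d4 → d3 → d2.
Since 11 matches the lower bound, it is optimal.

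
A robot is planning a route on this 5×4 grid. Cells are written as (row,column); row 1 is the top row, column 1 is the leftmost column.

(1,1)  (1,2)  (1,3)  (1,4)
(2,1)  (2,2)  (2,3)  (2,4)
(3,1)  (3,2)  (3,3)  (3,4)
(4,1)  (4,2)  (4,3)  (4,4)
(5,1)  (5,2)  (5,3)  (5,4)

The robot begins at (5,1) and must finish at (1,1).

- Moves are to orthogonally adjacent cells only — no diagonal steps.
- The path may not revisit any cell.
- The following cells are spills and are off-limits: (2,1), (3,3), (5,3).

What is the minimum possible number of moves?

6

The Manhattan distance from (5,1) to (1,1) is |5−1| + |1−1| = 4, so at least 4 moves are needed.
That bound ignores the blocked cells. Measuring each leg by the fewest moves that actually steer around them ((5,1)→(1,1): 6) raises the lower bound to 6.
A route of 6 moves exists: (5,1) → (4,1) → (3,1) → (3,2) → (2,2) → (1,2) → (1,1).
Since 6 matches that lower bound, it is optimal.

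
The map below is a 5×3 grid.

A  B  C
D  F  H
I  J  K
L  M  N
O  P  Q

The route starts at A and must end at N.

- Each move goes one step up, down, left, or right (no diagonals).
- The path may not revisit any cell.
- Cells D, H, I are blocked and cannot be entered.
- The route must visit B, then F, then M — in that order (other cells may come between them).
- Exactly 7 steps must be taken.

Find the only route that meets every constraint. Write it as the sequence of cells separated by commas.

The waypoints must appear in the order B, F, M, with no cell reused.
Route from A: right 1 to B, down 4 to P, right 1 to Q, up 1 to N — 7 moves in all.
Check: order respected (B at step 1, F at step 2, M at step 4); 7 moves as required.

A, B, F, J, M, P, Q, N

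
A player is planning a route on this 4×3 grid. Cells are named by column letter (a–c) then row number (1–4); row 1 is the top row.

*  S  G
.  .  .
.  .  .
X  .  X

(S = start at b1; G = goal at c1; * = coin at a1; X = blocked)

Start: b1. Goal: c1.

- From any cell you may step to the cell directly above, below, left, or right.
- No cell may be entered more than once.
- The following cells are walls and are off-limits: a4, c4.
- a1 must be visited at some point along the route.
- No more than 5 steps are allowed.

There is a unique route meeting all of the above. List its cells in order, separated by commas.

Any route must reach a1 and still end at c1 within 5 moves, so the order of the required stops is forced.
Route from b1: left 1 to a1, down 1 to a2, right 2 to c2, up 1 to c1 — 5 moves in all.
Check: all required cells visited; 5 ≤ 5 moves.

b1, a1, a2, b2, c2, c1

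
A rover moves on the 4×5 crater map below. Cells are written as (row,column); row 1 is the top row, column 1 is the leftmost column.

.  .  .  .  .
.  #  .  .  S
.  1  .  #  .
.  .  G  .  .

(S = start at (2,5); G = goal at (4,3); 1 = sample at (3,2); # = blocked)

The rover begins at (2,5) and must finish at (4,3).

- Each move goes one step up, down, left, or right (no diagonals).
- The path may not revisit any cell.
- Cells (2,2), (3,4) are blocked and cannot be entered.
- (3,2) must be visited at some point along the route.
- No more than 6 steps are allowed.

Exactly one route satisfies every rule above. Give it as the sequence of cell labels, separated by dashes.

(2,5) - (2,4) - (2,3) - (3,3) - (3,2) - (4,2) - (4,3)

The 6-move cap with required stops at (3,2) leaves no slack for detours.
Route from (2,5): left 2 to (2,3), down 1 to (3,3), left 1 to (3,2), down 1 to (4,2), right 1 to (4,3) — 6 moves in all.
Check: all required cells visited; 6 ≤ 6 moves.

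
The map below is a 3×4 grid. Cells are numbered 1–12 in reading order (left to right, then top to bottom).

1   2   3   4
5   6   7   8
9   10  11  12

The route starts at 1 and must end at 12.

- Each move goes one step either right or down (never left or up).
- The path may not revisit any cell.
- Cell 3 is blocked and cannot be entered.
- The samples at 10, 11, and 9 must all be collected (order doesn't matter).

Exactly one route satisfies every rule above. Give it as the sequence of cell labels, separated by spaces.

1 5 9 10 11 12

Moves only go right or down, so the column and row indices never decrease.
Route from 1: 2× down (reaching 9), 3× right (reaching 12) — 5 moves in all.
Check: all required cells visited.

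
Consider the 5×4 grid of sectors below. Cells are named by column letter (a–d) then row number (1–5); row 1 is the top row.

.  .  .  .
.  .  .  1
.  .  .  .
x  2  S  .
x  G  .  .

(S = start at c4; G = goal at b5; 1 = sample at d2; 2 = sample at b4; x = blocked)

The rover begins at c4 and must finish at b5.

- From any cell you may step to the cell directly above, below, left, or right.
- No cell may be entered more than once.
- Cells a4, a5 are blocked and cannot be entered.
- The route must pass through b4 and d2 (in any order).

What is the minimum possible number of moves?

8

Any route passes through b4 and d2 in some order between c4 and b5. Summing Manhattan distances along each leg and taking the cheapest ordering (c4 → d2 → b4 → b5) gives a lower bound of 3 + 4 + 1 = 8 moves.
A route of 8 moves achieves this: c4 → c3 → d3 → d2 → c2 → b2 → b3 → b4 → b5.
Since 8 matches the lower bound, it is optimal.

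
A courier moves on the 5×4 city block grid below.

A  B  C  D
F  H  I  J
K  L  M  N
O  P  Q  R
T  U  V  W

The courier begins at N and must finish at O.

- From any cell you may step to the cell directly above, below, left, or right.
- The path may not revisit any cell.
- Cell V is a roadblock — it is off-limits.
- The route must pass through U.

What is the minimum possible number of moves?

6

Any route passes through U somewhere between N and O. Summing Manhattan distances along the two legs (N → U → O) gives a lower bound of 4 + 2 = 6 moves.
A route of 6 moves achieves this: N → R → Q → P → U → T → O.
Since 6 matches the lower bound, it is optimal.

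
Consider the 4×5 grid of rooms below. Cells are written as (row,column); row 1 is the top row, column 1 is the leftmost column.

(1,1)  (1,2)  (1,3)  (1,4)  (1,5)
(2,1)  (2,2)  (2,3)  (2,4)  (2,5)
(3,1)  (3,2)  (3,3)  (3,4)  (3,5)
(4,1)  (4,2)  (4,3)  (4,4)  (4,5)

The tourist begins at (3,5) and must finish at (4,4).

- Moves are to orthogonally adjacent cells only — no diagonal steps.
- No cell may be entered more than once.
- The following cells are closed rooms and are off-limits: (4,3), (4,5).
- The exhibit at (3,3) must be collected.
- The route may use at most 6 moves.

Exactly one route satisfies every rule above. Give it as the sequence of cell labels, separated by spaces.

(3,5) (2,5) (2,4) (2,3) (3,3) (3,4) (4,4)

The 6-move cap with required stops at (3,3) leaves no slack for detours.
Route from (3,5): up to (2,5), 2× left (reaching (2,3)), down to (3,3), right to (3,4), down to (4,4) — 6 moves in all.
Check: all required cells visited; 6 ≤ 6 moves.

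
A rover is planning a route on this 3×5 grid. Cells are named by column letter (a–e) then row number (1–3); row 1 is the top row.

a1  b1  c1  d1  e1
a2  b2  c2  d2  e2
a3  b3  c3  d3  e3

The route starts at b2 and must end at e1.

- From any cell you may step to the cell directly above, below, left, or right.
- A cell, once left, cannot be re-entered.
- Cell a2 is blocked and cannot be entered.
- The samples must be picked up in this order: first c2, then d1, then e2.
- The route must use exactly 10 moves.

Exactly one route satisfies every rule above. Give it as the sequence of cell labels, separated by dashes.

b2 - b3 - c3 - c2 - c1 - d1 - d2 - d3 - e3 - e2 - e1

The waypoints must appear in the order c2, d1, e2, with no cell reused.
Route from b2: down to b3, right to c3, 2× up (reaching c1), right to d1, 2× down (reaching d3), right to e3, 2× up (reaching e1) — 10 moves in all.
Check: order respected (c2 at step 3, d1 at step 5, e2 at step 9); 10 moves as required.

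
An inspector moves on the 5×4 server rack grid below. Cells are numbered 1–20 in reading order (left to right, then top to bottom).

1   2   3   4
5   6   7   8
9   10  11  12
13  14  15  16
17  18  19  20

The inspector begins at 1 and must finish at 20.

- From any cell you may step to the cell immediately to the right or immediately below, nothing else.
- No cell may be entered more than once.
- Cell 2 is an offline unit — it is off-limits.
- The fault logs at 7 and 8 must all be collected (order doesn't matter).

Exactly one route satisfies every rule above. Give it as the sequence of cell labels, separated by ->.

1 -> 5 -> 6 -> 7 -> 8 -> 12 -> 16 -> 20

Moves only go right or down, so the column and row indices never decrease.
Route from 1: down to 5, 3× right (reaching 8), 3× down (reaching 20) — 7 moves in all.
Check: all required cells visited.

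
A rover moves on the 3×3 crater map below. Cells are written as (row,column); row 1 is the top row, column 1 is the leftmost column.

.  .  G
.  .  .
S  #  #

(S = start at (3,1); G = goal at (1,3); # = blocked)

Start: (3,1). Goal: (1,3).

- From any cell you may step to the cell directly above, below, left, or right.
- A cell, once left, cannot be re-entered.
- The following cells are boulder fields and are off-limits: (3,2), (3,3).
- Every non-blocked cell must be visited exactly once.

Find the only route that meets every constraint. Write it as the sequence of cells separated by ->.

(3,1) -> (2,1) -> (1,1) -> (1,2) -> (2,2) -> (2,3) -> (1,3)

Need to visit all 7 open cells exactly once, starting at (3,1) and ending at (1,3).
Route from (3,1): 2× up (reaching (1,1)), right to (1,2), down to (2,2), right to (2,3), up to (1,3) — 6 moves in all.
Check: all 7 open cells covered.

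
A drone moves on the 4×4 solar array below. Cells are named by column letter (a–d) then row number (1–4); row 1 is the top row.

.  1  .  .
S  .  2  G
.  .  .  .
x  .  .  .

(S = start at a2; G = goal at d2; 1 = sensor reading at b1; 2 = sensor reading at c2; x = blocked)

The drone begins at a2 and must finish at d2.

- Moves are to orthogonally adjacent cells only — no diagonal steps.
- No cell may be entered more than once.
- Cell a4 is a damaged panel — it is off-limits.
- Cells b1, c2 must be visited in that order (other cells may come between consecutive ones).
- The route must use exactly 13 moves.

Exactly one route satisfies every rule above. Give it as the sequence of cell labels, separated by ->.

The waypoints must appear in the order b1, c2, with no cell reused.
Route from a2: up 1 to a1, right 1 to b1, down 3 to b4, right 2 to d4, up 1 to d3, left 1 to c3, up 2 to c1, right 1 to d1, down 1 to d2 — 13 moves in all.
Check: order respected (1 at step 2, 2 at step 10); 13 moves as required.

a2 -> a1 -> b1 -> b2 -> b3 -> b4 -> c4 -> d4 -> d3 -> c3 -> c2 -> c1 -> d1 -> d2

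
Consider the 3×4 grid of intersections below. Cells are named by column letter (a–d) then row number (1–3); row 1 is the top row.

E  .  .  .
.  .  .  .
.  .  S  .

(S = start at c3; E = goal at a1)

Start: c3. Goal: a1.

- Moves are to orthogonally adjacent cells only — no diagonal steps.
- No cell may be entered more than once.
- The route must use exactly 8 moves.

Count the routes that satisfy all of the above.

Need simple routes of exactly 8 moves from c3 to a1 (Manhattan distance 4, so 2 moves are spent on a detour and 2 undoing it).
Branch systematically from the start, pruning whenever the remaining move budget drops below the Manhattan distance to a1 or differs from it in parity. Grouping the completions by first move — via c2: 2; via b3: 2; via d3: 5 — and summing: 2 + 2 + 5 = 9.
That gives 9 routes.

9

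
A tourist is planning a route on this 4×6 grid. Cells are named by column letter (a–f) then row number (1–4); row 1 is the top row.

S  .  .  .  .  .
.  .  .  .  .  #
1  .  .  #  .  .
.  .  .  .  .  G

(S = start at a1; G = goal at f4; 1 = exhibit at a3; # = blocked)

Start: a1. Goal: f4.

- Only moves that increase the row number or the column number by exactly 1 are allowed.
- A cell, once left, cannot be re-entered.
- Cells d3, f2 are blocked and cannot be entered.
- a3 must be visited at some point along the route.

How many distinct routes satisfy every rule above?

3

A right/down-only route from a1 to f4 makes exactly 3 down-moves and 5 right-moves in some order.
With no other constraints that would be C(8,3) = 56 routes.
Split at a3 and multiply the segment counts (each segment already excludes blocked cells): a1→a3: 1; a3→f4: 3; product = 3.
That gives 3 routes.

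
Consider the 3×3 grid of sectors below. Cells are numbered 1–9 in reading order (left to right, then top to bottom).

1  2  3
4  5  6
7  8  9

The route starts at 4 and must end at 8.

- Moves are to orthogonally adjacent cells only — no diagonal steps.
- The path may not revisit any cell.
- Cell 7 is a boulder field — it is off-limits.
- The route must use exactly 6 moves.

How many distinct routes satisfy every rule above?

Need simple routes of exactly 6 moves from 4 to 8 (Manhattan distance 2, so 2 moves are spent on a detour and 2 undoing it).
Enumerating: 4 1 2 5 6 9 8 | 4 1 2 3 6 9 8 | 4 1 2 3 6 5 8 | 4 5 2 3 6 9 8.
That gives 4 routes.

4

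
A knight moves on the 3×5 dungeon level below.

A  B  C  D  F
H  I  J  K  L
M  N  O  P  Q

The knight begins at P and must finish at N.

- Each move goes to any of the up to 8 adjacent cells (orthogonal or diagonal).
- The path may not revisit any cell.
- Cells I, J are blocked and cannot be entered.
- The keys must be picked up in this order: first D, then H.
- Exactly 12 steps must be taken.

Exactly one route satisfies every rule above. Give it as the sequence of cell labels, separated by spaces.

The waypoints must appear in the order D, H, with no cell reused.
Route from P: left 1 to O, up-right 1 to K, down-right 1 to Q, up 2 to F, left 4 to A, down 2 to M, right 1 to N — 12 moves in all.
Check: order respected (D at step 6, H at step 10); 12 moves as required.

P O K Q L F D C B A H M N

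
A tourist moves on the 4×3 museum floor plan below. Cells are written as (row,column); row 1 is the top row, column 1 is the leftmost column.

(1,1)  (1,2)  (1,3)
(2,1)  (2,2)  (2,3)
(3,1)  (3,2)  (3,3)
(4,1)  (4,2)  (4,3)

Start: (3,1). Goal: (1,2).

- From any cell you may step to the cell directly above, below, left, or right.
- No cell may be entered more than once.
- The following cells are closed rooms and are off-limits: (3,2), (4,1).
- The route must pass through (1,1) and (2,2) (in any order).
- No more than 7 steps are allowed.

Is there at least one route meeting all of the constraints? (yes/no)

no

Exhausting the options from (3,1), every branch either dead-ends against blocked cells, would have to re-enter a cell already used, runs past the 7-move limit, or reaches the goal with a constraint still unmet.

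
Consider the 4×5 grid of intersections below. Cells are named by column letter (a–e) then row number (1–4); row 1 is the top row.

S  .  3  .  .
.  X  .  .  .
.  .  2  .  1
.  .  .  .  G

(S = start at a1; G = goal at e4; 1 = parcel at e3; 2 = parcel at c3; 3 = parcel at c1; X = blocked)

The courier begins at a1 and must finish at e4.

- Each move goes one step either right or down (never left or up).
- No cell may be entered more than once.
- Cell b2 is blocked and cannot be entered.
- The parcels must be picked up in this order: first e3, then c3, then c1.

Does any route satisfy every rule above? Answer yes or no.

no

c3 lies to the left of e3, so going from e3 to c3 would need a leftward move — but moves only go right/down, so e3 cannot be visited before c3.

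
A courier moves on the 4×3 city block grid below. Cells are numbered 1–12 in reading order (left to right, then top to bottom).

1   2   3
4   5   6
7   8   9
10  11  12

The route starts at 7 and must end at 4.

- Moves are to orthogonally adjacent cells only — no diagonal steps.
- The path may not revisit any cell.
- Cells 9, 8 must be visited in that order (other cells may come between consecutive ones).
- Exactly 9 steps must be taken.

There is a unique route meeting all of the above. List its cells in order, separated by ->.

7 -> 10 -> 11 -> 12 -> 9 -> 8 -> 5 -> 2 -> 1 -> 4

The waypoints must appear in the order 9, 8, with no cell reused.
Route from 7: down to 10, 2× right (reaching 12), up to 9, left to 8, 2× up (reaching 2), left to 1, down to 4 — 9 moves in all.
Check: order respected (9 at step 4, 8 at step 5); 9 moves as required.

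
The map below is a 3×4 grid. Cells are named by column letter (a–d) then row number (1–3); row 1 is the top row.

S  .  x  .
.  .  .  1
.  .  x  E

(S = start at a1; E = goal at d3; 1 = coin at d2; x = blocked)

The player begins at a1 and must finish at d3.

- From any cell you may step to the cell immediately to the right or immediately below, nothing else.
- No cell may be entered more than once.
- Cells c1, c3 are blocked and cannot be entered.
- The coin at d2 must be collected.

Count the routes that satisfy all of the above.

A right/down-only route from a1 to d3 makes exactly 2 down-moves and 3 right-moves in some order.
With no other constraints that would be C(5,2) = 10 routes.
Split at d2 and multiply the segment counts (each segment already excludes blocked cells): a1→d2: 2; d2→d3: 1; product = 2.
That gives 2 routes.

2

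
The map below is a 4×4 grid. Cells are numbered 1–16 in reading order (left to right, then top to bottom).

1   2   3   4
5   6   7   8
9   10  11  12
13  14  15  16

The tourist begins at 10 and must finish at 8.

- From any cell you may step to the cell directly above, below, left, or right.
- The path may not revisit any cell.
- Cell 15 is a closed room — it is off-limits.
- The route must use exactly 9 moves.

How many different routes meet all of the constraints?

13

Need simple routes of exactly 9 moves from 10 to 8 (Manhattan distance 3, so 3 moves are spent on a detour and 3 undoing it).
Branch systematically from the start, pruning whenever the remaining move budget drops below the Manhattan distance to 8 or differs from it in parity. Grouping the completions by first move — via 6: 1; via 14: 7; via 9: 4; via 11: 1 — and summing: 1 + 7 + 4 + 1 = 13.
That gives 13 routes.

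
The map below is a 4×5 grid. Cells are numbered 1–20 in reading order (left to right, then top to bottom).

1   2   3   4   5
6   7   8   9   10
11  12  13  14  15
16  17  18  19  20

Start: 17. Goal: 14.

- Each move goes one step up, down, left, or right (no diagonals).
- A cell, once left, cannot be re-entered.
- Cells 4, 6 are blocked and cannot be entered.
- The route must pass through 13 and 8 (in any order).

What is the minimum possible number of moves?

Any route passes through 13 and 8 in some order between 17 and 14. Summing Manhattan distances along each leg and taking the cheapest ordering (17 → 13 → 8 → 14) gives a lower bound of 2 + 1 + 2 = 5 moves.
A route of 5 moves achieves this: 17 → 12 → 7 → 8 → 13 → 14.
Since 5 matches the lower bound, it is optimal.

5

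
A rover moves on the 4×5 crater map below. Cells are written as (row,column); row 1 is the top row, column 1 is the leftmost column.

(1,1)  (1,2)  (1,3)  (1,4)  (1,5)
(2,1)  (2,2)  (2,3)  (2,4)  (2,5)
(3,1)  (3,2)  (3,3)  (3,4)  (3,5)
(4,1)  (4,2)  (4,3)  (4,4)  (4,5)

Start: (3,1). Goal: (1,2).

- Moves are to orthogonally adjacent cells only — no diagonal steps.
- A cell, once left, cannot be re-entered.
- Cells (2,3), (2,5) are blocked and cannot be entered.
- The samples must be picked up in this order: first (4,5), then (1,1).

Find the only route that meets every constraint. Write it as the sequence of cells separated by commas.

The waypoints must appear in the order (4,5), (1,1), with no cell reused.
Route from (3,1): down 1 to (4,1), right 4 to (4,5), up 1 to (3,5), left 3 to (3,2), up 1 to (2,2), left 1 to (2,1), up 1 to (1,1), right 1 to (1,2) — 13 moves in all.
Check: order respected ((4,5) at step 5, (1,1) at step 12).

(3,1), (4,1), (4,2), (4,3), (4,4), (4,5), (3,5), (3,4), (3,3), (3,2), (2,2), (2,1), (1,1), (1,2)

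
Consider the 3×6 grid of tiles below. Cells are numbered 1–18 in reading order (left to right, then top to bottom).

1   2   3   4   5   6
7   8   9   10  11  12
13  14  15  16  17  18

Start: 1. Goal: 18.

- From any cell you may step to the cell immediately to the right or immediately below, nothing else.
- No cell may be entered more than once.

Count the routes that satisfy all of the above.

21

A right/down-only route from 1 to 18 makes exactly 2 down-moves and 5 right-moves in some order.
With no other constraints that would be C(7,2) = 21 routes.
That gives 21 routes.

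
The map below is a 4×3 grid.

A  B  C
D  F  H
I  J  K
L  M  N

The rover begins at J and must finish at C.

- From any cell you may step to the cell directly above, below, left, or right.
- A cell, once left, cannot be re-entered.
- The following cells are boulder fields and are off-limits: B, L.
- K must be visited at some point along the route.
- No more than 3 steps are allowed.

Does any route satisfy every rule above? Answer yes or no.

One route that works: J → K → H → C.

yes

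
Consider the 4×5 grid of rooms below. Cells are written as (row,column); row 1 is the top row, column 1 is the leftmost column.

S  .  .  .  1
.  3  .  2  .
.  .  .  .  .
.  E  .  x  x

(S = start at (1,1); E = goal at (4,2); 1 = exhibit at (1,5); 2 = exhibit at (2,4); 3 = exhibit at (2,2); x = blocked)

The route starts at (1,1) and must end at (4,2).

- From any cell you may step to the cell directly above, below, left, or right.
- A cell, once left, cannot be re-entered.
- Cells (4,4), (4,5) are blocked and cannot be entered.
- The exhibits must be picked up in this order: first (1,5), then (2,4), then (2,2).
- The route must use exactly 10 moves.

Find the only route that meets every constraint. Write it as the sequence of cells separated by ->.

(1,1) -> (1,2) -> (1,3) -> (1,4) -> (1,5) -> (2,5) -> (2,4) -> (2,3) -> (2,2) -> (3,2) -> (4,2)

The waypoints must appear in the order (1,5), (2,4), (2,2), with no cell reused.
Route from (1,1): right 4 to (1,5), down 1 to (2,5), left 3 to (2,2), down 2 to (4,2) — 10 moves in all.
Check: order respected (1 at step 4, 2 at step 6, 3 at step 8); 10 moves as required.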